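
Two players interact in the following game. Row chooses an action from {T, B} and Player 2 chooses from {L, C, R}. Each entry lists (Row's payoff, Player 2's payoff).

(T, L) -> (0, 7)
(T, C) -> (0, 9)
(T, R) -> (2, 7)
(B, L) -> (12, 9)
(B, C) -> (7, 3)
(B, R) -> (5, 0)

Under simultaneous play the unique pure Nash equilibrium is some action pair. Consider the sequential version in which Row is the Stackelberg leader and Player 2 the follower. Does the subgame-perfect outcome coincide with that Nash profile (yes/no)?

Solve by backward induction (Row leads).
- T → Player 2 plays C (best of 7, 9, 7); Row gets 0.
- B → Player 2 plays L (best of 9, 3, 0); Row gets 12.
Among 0, 12, the best is 12 at B. Subgame-perfect outcome: (B, L) with payoffs (12, 9).
For the simultaneous game, intersect best replies.
Row's best replies: L→B; C→B; R→B.
Player 2's best replies: T→C; B→L.
Only (B, L) has each player best-responding; Nash payoffs (12, 9).
Sequential outcome (B, L) coincides with the Nash profile (B, L).

yes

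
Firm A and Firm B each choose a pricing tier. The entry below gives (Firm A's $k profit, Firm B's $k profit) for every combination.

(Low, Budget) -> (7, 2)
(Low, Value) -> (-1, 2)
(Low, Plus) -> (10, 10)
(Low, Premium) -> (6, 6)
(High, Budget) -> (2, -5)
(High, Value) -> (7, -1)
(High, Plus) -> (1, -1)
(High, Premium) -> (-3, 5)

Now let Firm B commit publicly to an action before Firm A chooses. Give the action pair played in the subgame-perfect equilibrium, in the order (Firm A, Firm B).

Backward induction with Firm B moving first.
- Budget: Firm A compares 7, 2 and picks Low; Firm B would get 2.
- Value: Firm A compares -1, 7 and picks High; Firm B would get -1.
- Plus: Firm A compares 10, 1 and picks Low; Firm B would get 10.
- Premium: Firm A compares 6, -3 and picks Low; Firm B would get 6.
Among 2, -1, 10, 6, the best is 10 at Plus. Subgame-perfect outcome: (Low, Plus) with payoffs (10, 10).

(Low, Plus)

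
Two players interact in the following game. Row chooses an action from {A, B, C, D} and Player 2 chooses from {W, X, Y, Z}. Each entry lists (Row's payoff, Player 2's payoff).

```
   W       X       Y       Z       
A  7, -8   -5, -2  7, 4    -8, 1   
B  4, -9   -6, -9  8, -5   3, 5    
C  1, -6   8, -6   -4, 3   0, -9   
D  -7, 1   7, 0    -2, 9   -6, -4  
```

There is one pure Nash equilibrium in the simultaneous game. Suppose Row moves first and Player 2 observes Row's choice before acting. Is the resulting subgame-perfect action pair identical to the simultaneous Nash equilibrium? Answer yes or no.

Work backward from Player 2's decision.
- A: Player 2 compares -8, -2, 4, 1 and picks Y; Row would get 7.
- B: Player 2 compares -9, -9, -5, 5 and picks Z; Row would get 3.
- C: Player 2 compares -6, -6, 3, -9 and picks Y; Row would get -4.
- D: Player 2 compares 1, 0, 9, -4 and picks Y; Row would get -2.
Among 7, 3, -4, -2, the best is 7 at A. Subgame-perfect outcome: (A, Y) with payoffs (7, 4).
For the simultaneous game, intersect best replies.
Row's best replies: W→A; X→C; Y→B; Z→B.
Player 2's best replies: A→Y; B→Z; C→Y; D→Y.
The unique mutual best reply is (B, Z), giving (3, 5).
Sequential outcome (A, Y) differs from the Nash profile (B, Z).

no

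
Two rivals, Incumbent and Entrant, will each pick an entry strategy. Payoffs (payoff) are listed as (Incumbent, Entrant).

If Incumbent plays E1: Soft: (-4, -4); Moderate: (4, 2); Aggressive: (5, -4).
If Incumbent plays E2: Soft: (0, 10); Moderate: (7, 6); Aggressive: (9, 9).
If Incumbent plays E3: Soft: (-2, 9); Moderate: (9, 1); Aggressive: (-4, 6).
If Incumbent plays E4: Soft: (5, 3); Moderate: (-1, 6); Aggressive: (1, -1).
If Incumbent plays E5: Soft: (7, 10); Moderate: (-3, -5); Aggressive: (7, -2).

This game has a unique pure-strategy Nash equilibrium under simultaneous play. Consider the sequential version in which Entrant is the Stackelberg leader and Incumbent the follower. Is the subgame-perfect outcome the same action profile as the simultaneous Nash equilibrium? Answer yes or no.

Solve by backward induction (Entrant leads).
- Soft: BR = E5, leader payoff 10.
- Moderate: BR = E3, leader payoff 1.
- Aggressive: BR = E2, leader payoff 9.
Among 10, 1, 9, the best is 10 at Soft. Subgame-perfect outcome: (E5, Soft) with payoffs (7, 10).
Now find the simultaneous Nash equilibrium.
Incumbent's best replies: Soft→E5; Moderate→E3; Aggressive→E2.
Entrant's best replies: E1→Moderate; E2→Soft; E3→Soft; E4→Moderate; E5→Soft.
The unique mutual best reply is (E5, Soft), giving (7, 10).
Sequential outcome (E5, Soft) coincides with the Nash profile (E5, Soft).

yes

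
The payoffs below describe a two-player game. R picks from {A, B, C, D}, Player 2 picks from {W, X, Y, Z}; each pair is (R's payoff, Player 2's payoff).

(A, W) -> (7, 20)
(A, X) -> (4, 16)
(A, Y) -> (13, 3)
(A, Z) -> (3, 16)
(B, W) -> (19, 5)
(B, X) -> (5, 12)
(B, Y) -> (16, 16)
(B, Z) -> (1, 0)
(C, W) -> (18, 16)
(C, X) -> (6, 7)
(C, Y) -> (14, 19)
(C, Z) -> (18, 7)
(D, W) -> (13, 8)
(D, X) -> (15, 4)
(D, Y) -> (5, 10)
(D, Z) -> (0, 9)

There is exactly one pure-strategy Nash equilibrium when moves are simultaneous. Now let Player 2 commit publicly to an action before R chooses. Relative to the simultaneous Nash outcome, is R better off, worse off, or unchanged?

Backward induction with Player 2 moving first.
- W: BR = B, leader payoff 5.
- X: BR = D, leader payoff 4.
- Y: BR = B, leader payoff 16.
- Z: BR = C, leader payoff 7.
Among 5, 4, 16, 7, the best is 16 at Y. Subgame-perfect outcome: (B, Y) with payoffs (16, 16).
Now find the simultaneous Nash equilibrium.
R's best replies: W→B; X→D; Y→B; Z→C.
Player 2's best replies: A→W; B→Y; C→Y; D→Y.
Only (B, Y) has each player best-responding; Nash payoffs (16, 16).
R earns 16 sequentially versus 16 at the Nash outcome: unchanged.

unchanged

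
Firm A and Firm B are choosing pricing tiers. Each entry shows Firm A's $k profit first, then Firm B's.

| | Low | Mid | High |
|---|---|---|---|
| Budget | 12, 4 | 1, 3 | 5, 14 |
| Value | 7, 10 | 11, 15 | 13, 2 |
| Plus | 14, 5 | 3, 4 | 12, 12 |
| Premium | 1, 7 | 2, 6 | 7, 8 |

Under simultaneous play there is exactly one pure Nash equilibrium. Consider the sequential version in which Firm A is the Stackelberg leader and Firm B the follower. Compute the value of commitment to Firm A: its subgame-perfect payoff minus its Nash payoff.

1

Backward induction with Firm A moving first.
- Budget: Firm B compares 4, 3, 14 and picks High; Firm A would get 5.
- Value: Firm B compares 10, 15, 2 and picks Mid; Firm A would get 11.
- Plus: Firm B compares 5, 4, 12 and picks High; Firm A would get 12.
- Premium: Firm B compares 7, 6, 8 and picks High; Firm A would get 7.
Maximizing over 5, 11, 12, 7, Firm A chooses Plus. Subgame-perfect outcome: (Plus, High) with payoffs (12, 12).
Under simultaneous play:
Firm A's best replies: Low→Plus; Mid→Value; High→Value.
Firm B's best replies: Budget→High; Value→Mid; Plus→High; Premium→High.
Only (Value, Mid) has each player best-responding; Nash payoffs (11, 15).
Firm A's commitment gain: 12 − 11 = 1.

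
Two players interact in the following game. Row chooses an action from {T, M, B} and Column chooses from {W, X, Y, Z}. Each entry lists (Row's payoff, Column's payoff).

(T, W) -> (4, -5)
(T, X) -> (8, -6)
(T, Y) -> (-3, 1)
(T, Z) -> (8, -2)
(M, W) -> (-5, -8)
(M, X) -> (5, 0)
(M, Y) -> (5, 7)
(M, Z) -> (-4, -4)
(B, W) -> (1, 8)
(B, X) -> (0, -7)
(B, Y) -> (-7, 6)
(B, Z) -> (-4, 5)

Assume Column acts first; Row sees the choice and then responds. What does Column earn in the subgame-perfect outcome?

Backward induction with Column moving first.
- W: Row compares 4, -5, 1 and picks T; Column would get -5.
- X: Row compares 8, 5, 0 and picks T; Column would get -6.
- Y: Row compares -3, 5, -7 and picks M; Column would get 7.
- Z: Row compares 8, -4, -4 and picks T; Column would get -2.
Maximizing over -5, -6, 7, -2, Column chooses Y. Subgame-perfect outcome: (M, Y) with payoffs (5, 7).

7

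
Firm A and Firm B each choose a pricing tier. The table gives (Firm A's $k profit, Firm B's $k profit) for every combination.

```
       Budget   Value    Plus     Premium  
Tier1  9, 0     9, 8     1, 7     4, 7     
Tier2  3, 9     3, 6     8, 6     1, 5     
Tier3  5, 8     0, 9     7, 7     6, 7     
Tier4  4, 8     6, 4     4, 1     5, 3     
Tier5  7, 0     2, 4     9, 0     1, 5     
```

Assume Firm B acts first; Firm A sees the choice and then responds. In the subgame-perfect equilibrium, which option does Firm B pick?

Value

Work backward from Firm A's decision.
- Budget: Firm A compares 9, 3, 5, 4, 7 and picks Tier1; Firm B would get 0.
- Value: Firm A compares 9, 3, 0, 6, 2 and picks Tier1; Firm B would get 8.
- Plus: Firm A compares 1, 8, 7, 4, 9 and picks Tier5; Firm B would get 0.
- Premium: Firm A compares 4, 1, 6, 5, 1 and picks Tier3; Firm B would get 7.
Maximizing over 0, 8, 0, 7, Firm B chooses Value. Subgame-perfect outcome: (Tier1, Value) with payoffs (9, 8).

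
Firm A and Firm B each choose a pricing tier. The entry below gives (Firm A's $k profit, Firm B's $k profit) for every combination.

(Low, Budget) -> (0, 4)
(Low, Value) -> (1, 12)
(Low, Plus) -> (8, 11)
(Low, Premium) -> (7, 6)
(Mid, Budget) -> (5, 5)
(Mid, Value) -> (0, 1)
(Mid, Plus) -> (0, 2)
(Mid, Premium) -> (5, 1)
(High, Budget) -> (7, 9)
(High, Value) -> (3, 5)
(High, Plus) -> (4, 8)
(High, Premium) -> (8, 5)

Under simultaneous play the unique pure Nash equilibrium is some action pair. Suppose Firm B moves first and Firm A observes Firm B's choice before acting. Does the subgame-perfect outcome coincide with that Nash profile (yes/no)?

Firm A best-responds to each possible Firm B move:
- Budget: Firm A compares 0, 5, 7 and picks High; Firm B would get 9.
- Value: Firm A compares 1, 0, 3 and picks High; Firm B would get 5.
- Plus: Firm A compares 8, 0, 4 and picks Low; Firm B would get 11.
- Premium: Firm A compares 7, 5, 8 and picks High; Firm B would get 5.
Among 9, 5, 11, 5, the best is 11 at Plus. Subgame-perfect outcome: (Low, Plus) with payoffs (8, 11).
Under simultaneous play:
Firm A's best replies: Budget→High; Value→High; Plus→Low; Premium→High.
Firm B's best replies: Low→Value; Mid→Budget; High→Budget.
The unique mutual best reply is (High, Budget), giving (7, 9).
Sequential outcome (Low, Plus) differs from the Nash profile (High, Budget).

no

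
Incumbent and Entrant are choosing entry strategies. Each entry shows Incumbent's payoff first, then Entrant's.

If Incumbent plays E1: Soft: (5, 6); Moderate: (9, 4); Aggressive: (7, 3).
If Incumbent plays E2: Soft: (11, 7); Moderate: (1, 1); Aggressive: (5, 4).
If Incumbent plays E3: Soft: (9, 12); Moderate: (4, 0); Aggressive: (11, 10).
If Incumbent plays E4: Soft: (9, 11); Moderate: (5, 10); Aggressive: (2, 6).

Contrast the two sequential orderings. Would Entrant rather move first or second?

If Incumbent leads: Entrant's best replies are E1→Soft, E2→Soft, E3→Soft, E4→Soft; Incumbent's induced payoffs 5, 11, 9, 9; outcome (E2, Soft), payoffs (11, 7).
If Entrant leads: Incumbent's best replies are Soft→E2, Moderate→E1, Aggressive→E3; Entrant's induced payoffs 7, 4, 10; outcome (E3, Aggressive), payoffs (11, 10).
Entrant gets 10 moving first and 7 moving second, so Entrant prefers to move first.

first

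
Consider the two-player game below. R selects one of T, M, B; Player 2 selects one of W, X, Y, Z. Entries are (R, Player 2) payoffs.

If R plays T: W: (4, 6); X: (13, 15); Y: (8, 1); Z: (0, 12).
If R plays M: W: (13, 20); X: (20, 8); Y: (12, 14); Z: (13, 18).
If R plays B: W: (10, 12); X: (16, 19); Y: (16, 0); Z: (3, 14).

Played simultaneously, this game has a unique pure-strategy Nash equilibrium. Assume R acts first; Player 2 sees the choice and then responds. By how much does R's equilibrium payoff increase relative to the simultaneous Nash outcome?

3

Work backward from Player 2's decision.
- T: BR = X, leader payoff 13.
- M: BR = W, leader payoff 13.
- B: BR = X, leader payoff 16.
Among 13, 13, 16, the best is 16 at B. Subgame-perfect outcome: (B, X) with payoffs (16, 19).
For the simultaneous game, intersect best replies.
R's best replies: W→M; X→M; Y→B; Z→M.
Player 2's best replies: T→X; M→W; B→X.
The unique mutual best reply is (M, W), giving (13, 20).
R's commitment gain: 16 − 13 = 3.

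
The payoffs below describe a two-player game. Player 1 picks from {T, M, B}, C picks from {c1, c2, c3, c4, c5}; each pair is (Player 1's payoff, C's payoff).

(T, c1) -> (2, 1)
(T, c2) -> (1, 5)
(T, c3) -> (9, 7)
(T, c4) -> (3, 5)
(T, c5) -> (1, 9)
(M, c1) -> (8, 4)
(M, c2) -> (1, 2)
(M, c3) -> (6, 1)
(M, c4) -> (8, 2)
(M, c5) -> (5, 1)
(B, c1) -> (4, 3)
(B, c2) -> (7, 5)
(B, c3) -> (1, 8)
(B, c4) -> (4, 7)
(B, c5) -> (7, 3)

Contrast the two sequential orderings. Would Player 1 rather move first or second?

second

If Player 1 leads: C's best replies are T→c5, M→c1, B→c3; Player 1's induced payoffs 1, 8, 1; outcome (M, c1), payoffs (8, 4).
If C leads: Player 1's best replies are c1→M, c2→B, c3→T, c4→M, c5→B; C's induced payoffs 4, 5, 7, 2, 3; outcome (T, c3), payoffs (9, 7).
Player 1 gets 8 moving first and 9 moving second, so Player 1 prefers to move second.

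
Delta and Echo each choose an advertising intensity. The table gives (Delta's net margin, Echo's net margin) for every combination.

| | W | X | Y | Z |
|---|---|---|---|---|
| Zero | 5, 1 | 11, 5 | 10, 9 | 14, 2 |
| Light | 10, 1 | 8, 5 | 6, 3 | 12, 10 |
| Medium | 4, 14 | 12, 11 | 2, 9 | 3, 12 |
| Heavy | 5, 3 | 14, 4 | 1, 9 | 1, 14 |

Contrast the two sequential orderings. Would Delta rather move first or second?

If Delta leads: Echo's best replies are Zero→Y, Light→Z, Medium→W, Heavy→Z; Delta's induced payoffs 10, 12, 4, 1; outcome (Light, Z), payoffs (12, 10).
If Echo leads: Delta's best replies are W→Light, X→Heavy, Y→Zero, Z→Zero; Echo's induced payoffs 1, 4, 9, 2; outcome (Zero, Y), payoffs (10, 9).
Delta gets 12 moving first and 10 moving second, so Delta prefers to move first.

first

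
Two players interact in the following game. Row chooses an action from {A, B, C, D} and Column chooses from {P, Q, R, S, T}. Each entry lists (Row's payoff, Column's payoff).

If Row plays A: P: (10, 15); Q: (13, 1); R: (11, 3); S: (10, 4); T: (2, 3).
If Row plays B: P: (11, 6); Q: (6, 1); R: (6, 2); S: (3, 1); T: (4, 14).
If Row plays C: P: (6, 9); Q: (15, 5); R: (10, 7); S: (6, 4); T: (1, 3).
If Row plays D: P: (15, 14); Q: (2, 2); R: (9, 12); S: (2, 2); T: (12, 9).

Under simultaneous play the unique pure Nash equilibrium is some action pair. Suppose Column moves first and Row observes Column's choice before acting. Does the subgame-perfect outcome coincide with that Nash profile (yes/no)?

Solve by backward induction (Column leads).
- P: BR = D, leader payoff 14.
- Q: BR = C, leader payoff 5.
- R: BR = A, leader payoff 3.
- S: BR = A, leader payoff 4.
- T: BR = D, leader payoff 9.
Maximizing over 14, 5, 3, 4, 9, Column chooses P. Subgame-perfect outcome: (D, P) with payoffs (15, 14).
Now find the simultaneous Nash equilibrium.
Row's best replies: P→D; Q→C; R→A; S→A; T→D.
Column's best replies: A→P; B→T; C→P; D→P.
Only (D, P) has each player best-responding; Nash payoffs (15, 14).
Sequential outcome (D, P) coincides with the Nash profile (D, P).

yes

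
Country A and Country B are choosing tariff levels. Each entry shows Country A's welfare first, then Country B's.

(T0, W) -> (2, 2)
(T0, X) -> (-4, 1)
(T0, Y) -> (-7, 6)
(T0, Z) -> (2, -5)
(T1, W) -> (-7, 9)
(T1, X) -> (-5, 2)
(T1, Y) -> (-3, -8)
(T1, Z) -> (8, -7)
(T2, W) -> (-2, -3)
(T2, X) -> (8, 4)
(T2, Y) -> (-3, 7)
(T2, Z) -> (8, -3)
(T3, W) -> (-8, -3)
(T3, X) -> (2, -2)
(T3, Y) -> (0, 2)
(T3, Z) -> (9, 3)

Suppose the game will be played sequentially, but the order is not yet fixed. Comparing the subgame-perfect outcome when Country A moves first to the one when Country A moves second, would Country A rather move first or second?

first

If Country A leads: Country B's best replies are T0→Y, T1→W, T2→Y, T3→Z; Country A's induced payoffs -7, -7, -3, 9; outcome (T3, Z), payoffs (9, 3).
If Country B leads: Country A's best replies are W→T0, X→T2, Y→T3, Z→T3; Country B's induced payoffs 2, 4, 2, 3; outcome (T2, X), payoffs (8, 4).
Country A gets 9 moving first and 8 moving second, so Country A prefers to move first.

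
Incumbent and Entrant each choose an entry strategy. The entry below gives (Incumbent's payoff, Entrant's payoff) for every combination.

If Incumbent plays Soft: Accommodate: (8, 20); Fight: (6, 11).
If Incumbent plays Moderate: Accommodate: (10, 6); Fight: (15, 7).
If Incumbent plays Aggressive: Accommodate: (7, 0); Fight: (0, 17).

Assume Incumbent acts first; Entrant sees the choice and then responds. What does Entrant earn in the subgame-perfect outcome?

7

Backward induction with Incumbent moving first.
- Soft → Entrant plays Accommodate (best of 20, 11); Incumbent gets 8.
- Moderate → Entrant plays Fight (best of 6, 7); Incumbent gets 15.
- Aggressive → Entrant plays Fight (best of 0, 17); Incumbent gets 0.
Maximizing over 8, 15, 0, Incumbent chooses Moderate. Subgame-perfect outcome: (Moderate, Fight) with payoffs (15, 7).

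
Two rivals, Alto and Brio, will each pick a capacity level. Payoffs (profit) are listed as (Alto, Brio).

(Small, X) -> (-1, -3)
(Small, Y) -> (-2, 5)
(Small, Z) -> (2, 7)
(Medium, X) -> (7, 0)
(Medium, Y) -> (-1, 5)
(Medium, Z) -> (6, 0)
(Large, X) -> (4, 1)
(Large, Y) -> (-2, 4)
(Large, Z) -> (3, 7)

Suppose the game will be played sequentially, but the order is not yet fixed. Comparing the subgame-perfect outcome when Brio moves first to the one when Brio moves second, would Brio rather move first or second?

second

If Alto leads: Brio's best replies are Small→Z, Medium→Y, Large→Z; Alto's induced payoffs 2, -1, 3; outcome (Large, Z), payoffs (3, 7).
If Brio leads: Alto's best replies are X→Medium, Y→Medium, Z→Medium; Brio's induced payoffs 0, 5, 0; outcome (Medium, Y), payoffs (-1, 5).
Brio gets 5 moving first and 7 moving second, so Brio prefers to move second.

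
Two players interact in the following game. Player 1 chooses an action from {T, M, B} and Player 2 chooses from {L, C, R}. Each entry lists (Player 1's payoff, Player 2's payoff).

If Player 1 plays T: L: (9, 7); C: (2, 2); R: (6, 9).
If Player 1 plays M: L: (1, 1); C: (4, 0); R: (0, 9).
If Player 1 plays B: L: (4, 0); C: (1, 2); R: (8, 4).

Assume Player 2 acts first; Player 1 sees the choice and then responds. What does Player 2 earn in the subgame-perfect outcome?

Solve by backward induction (Player 2 leads).
- L: BR = T, leader payoff 7.
- C: BR = M, leader payoff 0.
- R: BR = B, leader payoff 4.
Maximizing over 7, 0, 4, Player 2 chooses L. Subgame-perfect outcome: (T, L) with payoffs (9, 7).

7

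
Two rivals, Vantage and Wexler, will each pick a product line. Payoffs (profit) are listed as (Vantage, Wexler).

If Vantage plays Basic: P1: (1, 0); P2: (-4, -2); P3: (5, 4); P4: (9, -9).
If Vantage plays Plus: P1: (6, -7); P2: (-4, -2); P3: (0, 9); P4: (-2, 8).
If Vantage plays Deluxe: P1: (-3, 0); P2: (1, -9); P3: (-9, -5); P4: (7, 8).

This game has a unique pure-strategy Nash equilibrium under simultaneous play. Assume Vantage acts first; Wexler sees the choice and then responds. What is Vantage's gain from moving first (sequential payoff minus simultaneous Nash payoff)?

2

Work backward from Wexler's decision.
- Basic: Wexler compares 0, -2, 4, -9 and picks P3; Vantage would get 5.
- Plus: Wexler compares -7, -2, 9, 8 and picks P3; Vantage would get 0.
- Deluxe: Wexler compares 0, -9, -5, 8 and picks P4; Vantage would get 7.
Vantage's induced payoffs are 5, 0, 7, so Vantage commits to Deluxe. Subgame-perfect outcome: (Deluxe, P4) with payoffs (7, 8).
Now find the simultaneous Nash equilibrium.
Vantage's best replies: P1→Plus; P2→Deluxe; P3→Basic; P4→Basic.
Wexler's best replies: Basic→P3; Plus→P3; Deluxe→P4.
The unique mutual best reply is (Basic, P3), giving (5, 4).
Vantage's commitment gain: 7 − 5 = 2.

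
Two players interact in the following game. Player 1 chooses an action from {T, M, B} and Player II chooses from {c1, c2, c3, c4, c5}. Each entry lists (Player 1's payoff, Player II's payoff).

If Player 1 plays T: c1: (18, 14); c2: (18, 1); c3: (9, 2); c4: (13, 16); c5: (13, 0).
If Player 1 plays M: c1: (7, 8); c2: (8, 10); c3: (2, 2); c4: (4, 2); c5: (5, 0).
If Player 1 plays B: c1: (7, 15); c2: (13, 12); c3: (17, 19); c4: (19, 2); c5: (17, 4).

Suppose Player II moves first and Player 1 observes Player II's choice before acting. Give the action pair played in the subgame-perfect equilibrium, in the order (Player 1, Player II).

(B, c3)

Solve by backward induction (Player II leads).
- c1 → Player 1 plays T (best of 18, 7, 7); Player II gets 14.
- c2 → Player 1 plays T (best of 18, 8, 13); Player II gets 1.
- c3 → Player 1 plays B (best of 9, 2, 17); Player II gets 19.
- c4 → Player 1 plays B (best of 13, 4, 19); Player II gets 2.
- c5 → Player 1 plays B (best of 13, 5, 17); Player II gets 4.
Among 14, 1, 19, 2, 4, the best is 19 at c3. Subgame-perfect outcome: (B, c3) with payoffs (17, 19).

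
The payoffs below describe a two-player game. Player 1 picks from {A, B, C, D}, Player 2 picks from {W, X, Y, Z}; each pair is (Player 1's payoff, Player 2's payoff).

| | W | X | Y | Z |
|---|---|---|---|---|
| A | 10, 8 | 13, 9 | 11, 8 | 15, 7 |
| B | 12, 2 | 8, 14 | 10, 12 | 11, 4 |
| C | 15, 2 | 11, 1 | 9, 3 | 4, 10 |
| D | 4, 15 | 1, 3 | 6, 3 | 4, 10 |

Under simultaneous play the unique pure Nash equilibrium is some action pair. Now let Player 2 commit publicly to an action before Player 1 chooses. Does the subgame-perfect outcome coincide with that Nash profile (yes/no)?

Solve by backward induction (Player 2 leads).
- W: Player 1 compares 10, 12, 15, 4 and picks C; Player 2 would get 2.
- X: Player 1 compares 13, 8, 11, 1 and picks A; Player 2 would get 9.
- Y: Player 1 compares 11, 10, 9, 6 and picks A; Player 2 would get 8.
- Z: Player 1 compares 15, 11, 4, 4 and picks A; Player 2 would get 7.
Among 2, 9, 8, 7, the best is 9 at X. Subgame-perfect outcome: (A, X) with payoffs (13, 9).
Under simultaneous play:
Player 1's best replies: W→C; X→A; Y→A; Z→A.
Player 2's best replies: A→X; B→X; C→Z; D→W.
Only (A, X) has each player best-responding; Nash payoffs (13, 9).
Sequential outcome (A, X) coincides with the Nash profile (A, X).

yes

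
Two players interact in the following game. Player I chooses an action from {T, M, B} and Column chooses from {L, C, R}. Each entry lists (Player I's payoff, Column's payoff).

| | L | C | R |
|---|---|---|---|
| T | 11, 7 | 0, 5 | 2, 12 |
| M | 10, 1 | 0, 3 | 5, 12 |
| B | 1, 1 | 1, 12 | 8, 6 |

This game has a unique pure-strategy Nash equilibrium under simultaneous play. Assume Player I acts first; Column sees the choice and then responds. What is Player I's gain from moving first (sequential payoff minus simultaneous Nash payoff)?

4

Column best-responds to each possible Player I move:
- T → Column plays R (best of 7, 5, 12); Player I gets 2.
- M → Column plays R (best of 1, 3, 12); Player I gets 5.
- B → Column plays C (best of 1, 12, 6); Player I gets 1.
Maximizing over 2, 5, 1, Player I chooses M. Subgame-perfect outcome: (M, R) with payoffs (5, 12).
Under simultaneous play:
Player I's best replies: L→T; C→B; R→B.
Column's best replies: T→R; M→R; B→C.
Only (B, C) has each player best-responding; Nash payoffs (1, 12).
Player I's commitment gain: 5 − 1 = 4.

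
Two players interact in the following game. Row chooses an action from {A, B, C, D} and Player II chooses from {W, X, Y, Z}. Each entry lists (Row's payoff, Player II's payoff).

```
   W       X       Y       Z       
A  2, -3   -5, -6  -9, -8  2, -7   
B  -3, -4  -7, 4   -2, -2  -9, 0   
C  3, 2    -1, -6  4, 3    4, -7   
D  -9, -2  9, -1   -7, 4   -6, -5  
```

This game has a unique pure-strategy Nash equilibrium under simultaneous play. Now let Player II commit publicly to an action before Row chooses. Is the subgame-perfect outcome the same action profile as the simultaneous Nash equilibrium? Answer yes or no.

Backward induction with Player II moving first.
- W: BR = C, leader payoff 2.
- X: BR = D, leader payoff -1.
- Y: BR = C, leader payoff 3.
- Z: BR = C, leader payoff -7.
Among 2, -1, 3, -7, the best is 3 at Y. Subgame-perfect outcome: (C, Y) with payoffs (4, 3).
Now find the simultaneous Nash equilibrium.
Row's best replies: W→C; X→D; Y→C; Z→C.
Player II's best replies: A→W; B→X; C→Y; D→Y.
Only (C, Y) has each player best-responding; Nash payoffs (4, 3).
Sequential outcome (C, Y) coincides with the Nash profile (C, Y).

yes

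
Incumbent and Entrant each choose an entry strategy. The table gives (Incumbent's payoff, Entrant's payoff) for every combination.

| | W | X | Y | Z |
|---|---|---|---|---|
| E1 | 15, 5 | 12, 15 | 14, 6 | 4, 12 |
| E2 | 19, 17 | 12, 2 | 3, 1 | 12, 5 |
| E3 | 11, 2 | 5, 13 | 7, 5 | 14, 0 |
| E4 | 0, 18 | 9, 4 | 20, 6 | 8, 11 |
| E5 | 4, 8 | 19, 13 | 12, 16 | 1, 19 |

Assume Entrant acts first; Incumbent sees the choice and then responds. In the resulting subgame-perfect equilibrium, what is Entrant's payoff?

Solve by backward induction (Entrant leads).
- W → Incumbent plays E2 (best of 15, 19, 11, 0, 4); Entrant gets 17.
- X → Incumbent plays E5 (best of 12, 12, 5, 9, 19); Entrant gets 13.
- Y → Incumbent plays E4 (best of 14, 3, 7, 20, 12); Entrant gets 6.
- Z → Incumbent plays E3 (best of 4, 12, 14, 8, 1); Entrant gets 0.
Entrant's induced payoffs are 17, 13, 6, 0, so Entrant commits to W. Subgame-perfect outcome: (E2, W) with payoffs (19, 17).

17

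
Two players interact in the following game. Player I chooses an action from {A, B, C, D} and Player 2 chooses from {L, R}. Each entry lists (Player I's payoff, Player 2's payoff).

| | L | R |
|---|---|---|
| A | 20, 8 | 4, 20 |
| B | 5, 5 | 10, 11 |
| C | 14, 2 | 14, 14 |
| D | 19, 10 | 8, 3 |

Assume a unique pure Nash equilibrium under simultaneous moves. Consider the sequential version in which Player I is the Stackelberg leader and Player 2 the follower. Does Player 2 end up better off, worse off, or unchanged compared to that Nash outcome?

Player 2 best-responds to each possible Player I move:
- A: Player 2 compares 8, 20 and picks R; Player I would get 4.
- B: Player 2 compares 5, 11 and picks R; Player I would get 10.
- C: Player 2 compares 2, 14 and picks R; Player I would get 14.
- D: Player 2 compares 10, 3 and picks L; Player I would get 19.
Player I's induced payoffs are 4, 10, 14, 19, so Player I commits to D. Subgame-perfect outcome: (D, L) with payoffs (19, 10).
Now find the simultaneous Nash equilibrium.
Player I's best replies: L→A; R→C.
Player 2's best replies: A→R; B→R; C→R; D→L.
Only (C, R) has each player best-responding; Nash payoffs (14, 14).
Player 2 earns 10 sequentially versus 14 at the Nash outcome: worse off.

worse off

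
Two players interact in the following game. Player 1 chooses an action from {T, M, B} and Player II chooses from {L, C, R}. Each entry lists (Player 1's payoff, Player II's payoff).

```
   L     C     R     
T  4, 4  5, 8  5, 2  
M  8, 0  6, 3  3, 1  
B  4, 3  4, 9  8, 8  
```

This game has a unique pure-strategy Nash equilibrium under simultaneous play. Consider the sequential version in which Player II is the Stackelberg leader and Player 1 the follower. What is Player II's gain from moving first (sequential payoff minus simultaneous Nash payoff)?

5

Player 1 best-responds to each possible Player II move:
- L: BR = M, leader payoff 0.
- C: BR = M, leader payoff 3.
- R: BR = B, leader payoff 8.
Player II's induced payoffs are 0, 3, 8, so Player II commits to R. Subgame-perfect outcome: (B, R) with payoffs (8, 8).
Now find the simultaneous Nash equilibrium.
Player 1's best replies: L→M; C→M; R→B.
Player II's best replies: T→C; M→C; B→C.
Only (M, C) has each player best-responding; Nash payoffs (6, 3).
Player II's commitment gain: 8 − 3 = 5.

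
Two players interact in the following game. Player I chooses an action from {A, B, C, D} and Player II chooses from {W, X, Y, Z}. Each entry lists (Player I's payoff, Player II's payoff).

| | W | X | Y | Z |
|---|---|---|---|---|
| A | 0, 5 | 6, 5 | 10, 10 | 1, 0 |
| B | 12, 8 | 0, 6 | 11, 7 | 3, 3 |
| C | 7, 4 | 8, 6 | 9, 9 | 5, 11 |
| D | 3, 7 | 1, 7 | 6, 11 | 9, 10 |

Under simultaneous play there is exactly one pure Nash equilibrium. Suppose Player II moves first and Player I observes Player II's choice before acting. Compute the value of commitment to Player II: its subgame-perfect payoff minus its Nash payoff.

Work backward from Player I's decision.
- W → Player I plays B (best of 0, 12, 7, 3); Player II gets 8.
- X → Player I plays C (best of 6, 0, 8, 1); Player II gets 6.
- Y → Player I plays B (best of 10, 11, 9, 6); Player II gets 7.
- Z → Player I plays D (best of 1, 3, 5, 9); Player II gets 10.
Player II's induced payoffs are 8, 6, 7, 10, so Player II commits to Z. Subgame-perfect outcome: (D, Z) with payoffs (9, 10).
Now find the simultaneous Nash equilibrium.
Player I's best replies: W→B; X→C; Y→B; Z→D.
Player II's best replies: A→Y; B→W; C→Z; D→Y.
The unique mutual best reply is (B, W), giving (12, 8).
Player II's commitment gain: 10 − 8 = 2.

2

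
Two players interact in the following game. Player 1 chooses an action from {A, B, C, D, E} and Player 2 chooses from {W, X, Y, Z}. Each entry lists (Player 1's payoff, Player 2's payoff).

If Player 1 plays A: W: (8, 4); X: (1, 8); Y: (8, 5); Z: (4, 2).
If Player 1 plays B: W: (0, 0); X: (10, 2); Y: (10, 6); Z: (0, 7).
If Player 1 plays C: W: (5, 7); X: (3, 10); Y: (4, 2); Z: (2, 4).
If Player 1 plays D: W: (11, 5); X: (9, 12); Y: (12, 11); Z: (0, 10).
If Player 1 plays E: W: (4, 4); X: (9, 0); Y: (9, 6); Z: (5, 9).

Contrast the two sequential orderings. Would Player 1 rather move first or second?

If Player 1 leads: Player 2's best replies are A→X, B→Z, C→X, D→X, E→Z; Player 1's induced payoffs 1, 0, 3, 9, 5; outcome (D, X), payoffs (9, 12).
If Player 2 leads: Player 1's best replies are W→D, X→B, Y→D, Z→E; Player 2's induced payoffs 5, 2, 11, 9; outcome (D, Y), payoffs (12, 11).
Player 1 gets 9 moving first and 12 moving second, so Player 1 prefers to move second.

second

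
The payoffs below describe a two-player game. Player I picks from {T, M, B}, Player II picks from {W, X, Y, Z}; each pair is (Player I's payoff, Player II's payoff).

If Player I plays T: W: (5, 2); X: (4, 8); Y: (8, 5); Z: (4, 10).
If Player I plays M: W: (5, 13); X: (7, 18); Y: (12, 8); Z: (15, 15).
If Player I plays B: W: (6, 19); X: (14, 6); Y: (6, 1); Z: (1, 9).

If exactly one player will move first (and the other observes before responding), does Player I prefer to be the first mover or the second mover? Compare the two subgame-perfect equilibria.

first

If Player I leads: Player II's best replies are T→Z, M→X, B→W; Player I's induced payoffs 4, 7, 6; outcome (M, X), payoffs (7, 18).
If Player II leads: Player I's best replies are W→B, X→B, Y→M, Z→M; Player II's induced payoffs 19, 6, 8, 15; outcome (B, W), payoffs (6, 19).
Player I gets 7 moving first and 6 moving second, so Player I prefers to move first.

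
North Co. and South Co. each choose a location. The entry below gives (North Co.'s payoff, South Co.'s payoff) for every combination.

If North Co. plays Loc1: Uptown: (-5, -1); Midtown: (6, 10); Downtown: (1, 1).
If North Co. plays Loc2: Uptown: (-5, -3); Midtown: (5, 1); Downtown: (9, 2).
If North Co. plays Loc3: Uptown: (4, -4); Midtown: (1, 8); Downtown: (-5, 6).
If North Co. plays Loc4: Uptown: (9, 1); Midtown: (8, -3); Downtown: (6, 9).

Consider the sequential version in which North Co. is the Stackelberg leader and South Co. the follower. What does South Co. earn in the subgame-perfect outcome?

2

Work backward from South Co.'s decision.
- Loc1: South Co. compares -1, 10, 1 and picks Midtown; North Co. would get 6.
- Loc2: South Co. compares -3, 1, 2 and picks Downtown; North Co. would get 9.
- Loc3: South Co. compares -4, 8, 6 and picks Midtown; North Co. would get 1.
- Loc4: South Co. compares 1, -3, 9 and picks Downtown; North Co. would get 6.
Maximizing over 6, 9, 1, 6, North Co. chooses Loc2. Subgame-perfect outcome: (Loc2, Downtown) with payoffs (9, 2).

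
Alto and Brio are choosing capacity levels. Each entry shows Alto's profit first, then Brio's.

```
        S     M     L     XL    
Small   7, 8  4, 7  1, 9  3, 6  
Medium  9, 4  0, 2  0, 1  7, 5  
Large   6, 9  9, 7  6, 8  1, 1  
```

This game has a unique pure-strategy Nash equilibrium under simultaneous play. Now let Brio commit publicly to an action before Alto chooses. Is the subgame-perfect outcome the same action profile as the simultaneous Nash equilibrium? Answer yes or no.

no

Backward induction with Brio moving first.
- S → Alto plays Medium (best of 7, 9, 6); Brio gets 4.
- M → Alto plays Large (best of 4, 0, 9); Brio gets 7.
- L → Alto plays Large (best of 1, 0, 6); Brio gets 8.
- XL → Alto plays Medium (best of 3, 7, 1); Brio gets 5.
Maximizing over 4, 7, 8, 5, Brio chooses L. Subgame-perfect outcome: (Large, L) with payoffs (6, 8).
Under simultaneous play:
Alto's best replies: S→Medium; M→Large; L→Large; XL→Medium.
Brio's best replies: Small→L; Medium→XL; Large→S.
The unique mutual best reply is (Medium, XL), giving (7, 5).
Sequential outcome (Large, L) differs from the Nash profile (Medium, XL).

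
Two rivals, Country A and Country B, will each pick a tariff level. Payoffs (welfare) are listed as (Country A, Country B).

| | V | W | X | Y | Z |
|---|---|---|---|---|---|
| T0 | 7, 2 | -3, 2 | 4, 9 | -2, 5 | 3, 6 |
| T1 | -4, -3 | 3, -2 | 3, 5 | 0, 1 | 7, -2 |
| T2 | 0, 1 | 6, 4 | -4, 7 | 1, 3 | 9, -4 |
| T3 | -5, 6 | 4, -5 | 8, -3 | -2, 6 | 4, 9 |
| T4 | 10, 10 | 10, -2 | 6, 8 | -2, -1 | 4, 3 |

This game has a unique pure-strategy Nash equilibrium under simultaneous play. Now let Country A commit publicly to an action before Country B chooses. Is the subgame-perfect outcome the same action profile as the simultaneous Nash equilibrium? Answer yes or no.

Country B best-responds to each possible Country A move:
- T0: Country B compares 2, 2, 9, 5, 6 and picks X; Country A would get 4.
- T1: Country B compares -3, -2, 5, 1, -2 and picks X; Country A would get 3.
- T2: Country B compares 1, 4, 7, 3, -4 and picks X; Country A would get -4.
- T3: Country B compares 6, -5, -3, 6, 9 and picks Z; Country A would get 4.
- T4: Country B compares 10, -2, 8, -1, 3 and picks V; Country A would get 10.
Among 4, 3, -4, 4, 10, the best is 10 at T4. Subgame-perfect outcome: (T4, V) with payoffs (10, 10).
Now find the simultaneous Nash equilibrium.
Country A's best replies: V→T4; W→T4; X→T3; Y→T2; Z→T2.
Country B's best replies: T0→X; T1→X; T2→X; T3→Z; T4→V.
Only (T4, V) has each player best-responding; Nash payoffs (10, 10).
Sequential outcome (T4, V) coincides with the Nash profile (T4, V).

yes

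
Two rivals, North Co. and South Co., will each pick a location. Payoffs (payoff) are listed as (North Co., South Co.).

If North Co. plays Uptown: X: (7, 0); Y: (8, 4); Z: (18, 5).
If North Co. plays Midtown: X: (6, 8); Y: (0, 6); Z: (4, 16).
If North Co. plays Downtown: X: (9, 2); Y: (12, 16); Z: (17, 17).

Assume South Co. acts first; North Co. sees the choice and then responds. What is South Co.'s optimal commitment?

Solve by backward induction (South Co. leads).
- X: North Co. compares 7, 6, 9 and picks Downtown; South Co. would get 2.
- Y: North Co. compares 8, 0, 12 and picks Downtown; South Co. would get 16.
- Z: North Co. compares 18, 4, 17 and picks Uptown; South Co. would get 5.
Maximizing over 2, 16, 5, South Co. chooses Y. Subgame-perfect outcome: (Downtown, Y) with payoffs (12, 16).

Y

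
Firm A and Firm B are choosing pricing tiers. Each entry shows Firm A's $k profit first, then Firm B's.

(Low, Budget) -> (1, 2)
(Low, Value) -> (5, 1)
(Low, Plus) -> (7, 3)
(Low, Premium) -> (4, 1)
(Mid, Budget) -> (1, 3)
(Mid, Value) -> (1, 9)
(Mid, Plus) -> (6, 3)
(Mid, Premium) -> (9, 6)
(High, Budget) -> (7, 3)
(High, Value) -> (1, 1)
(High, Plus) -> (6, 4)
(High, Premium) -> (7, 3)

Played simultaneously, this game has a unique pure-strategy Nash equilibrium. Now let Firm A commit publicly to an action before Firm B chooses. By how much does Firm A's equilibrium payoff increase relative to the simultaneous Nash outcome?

Backward induction with Firm A moving first.
- Low → Firm B plays Plus (best of 2, 1, 3, 1); Firm A gets 7.
- Mid → Firm B plays Value (best of 3, 9, 3, 6); Firm A gets 1.
- High → Firm B plays Plus (best of 3, 1, 4, 3); Firm A gets 6.
Among 7, 1, 6, the best is 7 at Low. Subgame-perfect outcome: (Low, Plus) with payoffs (7, 3).
For the simultaneous game, intersect best replies.
Firm A's best replies: Budget→High; Value→Low; Plus→Low; Premium→Mid.
Firm B's best replies: Low→Plus; Mid→Value; High→Plus.
Only (Low, Plus) has each player best-responding; Nash payoffs (7, 3).
Firm A's commitment gain: 7 − 7 = 0.

0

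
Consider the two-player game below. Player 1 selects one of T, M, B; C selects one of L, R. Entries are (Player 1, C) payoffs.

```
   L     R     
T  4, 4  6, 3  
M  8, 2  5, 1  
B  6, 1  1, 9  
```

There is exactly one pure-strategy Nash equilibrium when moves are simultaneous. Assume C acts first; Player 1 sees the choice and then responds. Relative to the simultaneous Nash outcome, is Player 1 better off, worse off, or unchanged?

worse off

Work backward from Player 1's decision.
- L: Player 1 compares 4, 8, 6 and picks M; C would get 2.
- R: Player 1 compares 6, 5, 1 and picks T; C would get 3.
C's induced payoffs are 2, 3, so C commits to R. Subgame-perfect outcome: (T, R) with payoffs (6, 3).
Now find the simultaneous Nash equilibrium.
Player 1's best replies: L→M; R→T.
C's best replies: T→L; M→L; B→R.
Only (M, L) has each player best-responding; Nash payoffs (8, 2).
Player 1 earns 6 sequentially versus 8 at the Nash outcome: worse off.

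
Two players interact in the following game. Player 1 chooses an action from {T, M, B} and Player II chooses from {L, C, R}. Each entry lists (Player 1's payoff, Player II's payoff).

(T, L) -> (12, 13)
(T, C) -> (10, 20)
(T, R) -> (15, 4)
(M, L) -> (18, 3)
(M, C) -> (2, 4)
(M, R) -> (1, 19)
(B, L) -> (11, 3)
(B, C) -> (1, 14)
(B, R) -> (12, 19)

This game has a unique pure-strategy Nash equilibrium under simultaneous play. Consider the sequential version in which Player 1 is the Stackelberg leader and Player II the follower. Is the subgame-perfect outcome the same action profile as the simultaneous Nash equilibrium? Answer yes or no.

Player II best-responds to each possible Player 1 move:
- T: Player II compares 13, 20, 4 and picks C; Player 1 would get 10.
- M: Player II compares 3, 4, 19 and picks R; Player 1 would get 1.
- B: Player II compares 3, 14, 19 and picks R; Player 1 would get 12.
Maximizing over 10, 1, 12, Player 1 chooses B. Subgame-perfect outcome: (B, R) with payoffs (12, 19).
Under simultaneous play:
Player 1's best replies: L→M; C→T; R→T.
Player II's best replies: T→C; M→R; B→R.
The unique mutual best reply is (T, C), giving (10, 20).
Sequential outcome (B, R) differs from the Nash profile (T, C).

no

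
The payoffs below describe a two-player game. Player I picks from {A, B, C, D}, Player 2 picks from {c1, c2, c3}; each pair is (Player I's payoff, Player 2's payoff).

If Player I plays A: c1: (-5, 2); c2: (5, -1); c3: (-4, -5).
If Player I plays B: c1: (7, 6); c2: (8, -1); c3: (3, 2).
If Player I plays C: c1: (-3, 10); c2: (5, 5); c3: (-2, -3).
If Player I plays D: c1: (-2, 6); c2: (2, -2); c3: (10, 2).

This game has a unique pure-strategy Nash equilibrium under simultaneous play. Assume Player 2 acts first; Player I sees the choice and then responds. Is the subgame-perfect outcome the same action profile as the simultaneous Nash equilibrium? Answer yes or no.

yes

Work backward from Player I's decision.
- c1: Player I compares -5, 7, -3, -2 and picks B; Player 2 would get 6.
- c2: Player I compares 5, 8, 5, 2 and picks B; Player 2 would get -1.
- c3: Player I compares -4, 3, -2, 10 and picks D; Player 2 would get 2.
Maximizing over 6, -1, 2, Player 2 chooses c1. Subgame-perfect outcome: (B, c1) with payoffs (7, 6).
For the simultaneous game, intersect best replies.
Player I's best replies: c1→B; c2→B; c3→D.
Player 2's best replies: A→c1; B→c1; C→c1; D→c1.
Only (B, c1) has each player best-responding; Nash payoffs (7, 6).
Sequential outcome (B, c1) coincides with the Nash profile (B, c1).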